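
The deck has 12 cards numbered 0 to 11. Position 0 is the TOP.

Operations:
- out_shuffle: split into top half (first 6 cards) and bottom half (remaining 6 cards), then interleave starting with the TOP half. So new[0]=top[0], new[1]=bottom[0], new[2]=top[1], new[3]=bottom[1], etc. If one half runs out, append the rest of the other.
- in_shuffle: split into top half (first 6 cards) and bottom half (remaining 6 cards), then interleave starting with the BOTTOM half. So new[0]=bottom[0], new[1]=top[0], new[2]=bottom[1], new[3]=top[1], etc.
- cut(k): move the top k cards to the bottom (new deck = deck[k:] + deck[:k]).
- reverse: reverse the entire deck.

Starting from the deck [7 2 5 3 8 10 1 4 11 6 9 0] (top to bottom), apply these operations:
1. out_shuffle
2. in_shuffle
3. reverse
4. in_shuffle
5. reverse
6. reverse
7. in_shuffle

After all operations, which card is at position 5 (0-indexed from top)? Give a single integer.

After op 1 (out_shuffle): [7 1 2 4 5 11 3 6 8 9 10 0]
After op 2 (in_shuffle): [3 7 6 1 8 2 9 4 10 5 0 11]
After op 3 (reverse): [11 0 5 10 4 9 2 8 1 6 7 3]
After op 4 (in_shuffle): [2 11 8 0 1 5 6 10 7 4 3 9]
After op 5 (reverse): [9 3 4 7 10 6 5 1 0 8 11 2]
After op 6 (reverse): [2 11 8 0 1 5 6 10 7 4 3 9]
After op 7 (in_shuffle): [6 2 10 11 7 8 4 0 3 1 9 5]
Position 5: card 8.

Answer: 8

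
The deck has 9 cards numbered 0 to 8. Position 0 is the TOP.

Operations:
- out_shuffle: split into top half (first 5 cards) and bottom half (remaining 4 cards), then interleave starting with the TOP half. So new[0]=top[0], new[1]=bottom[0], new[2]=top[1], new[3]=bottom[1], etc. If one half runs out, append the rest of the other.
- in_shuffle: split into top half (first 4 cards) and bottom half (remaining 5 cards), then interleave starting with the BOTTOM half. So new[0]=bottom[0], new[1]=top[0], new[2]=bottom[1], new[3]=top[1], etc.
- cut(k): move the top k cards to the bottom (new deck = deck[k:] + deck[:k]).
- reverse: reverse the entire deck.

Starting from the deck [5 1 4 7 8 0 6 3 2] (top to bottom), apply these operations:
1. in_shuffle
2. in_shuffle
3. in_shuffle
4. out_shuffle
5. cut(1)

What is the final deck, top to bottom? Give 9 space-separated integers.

After op 1 (in_shuffle): [8 5 0 1 6 4 3 7 2]
After op 2 (in_shuffle): [6 8 4 5 3 0 7 1 2]
After op 3 (in_shuffle): [3 6 0 8 7 4 1 5 2]
After op 4 (out_shuffle): [3 4 6 1 0 5 8 2 7]
After op 5 (cut(1)): [4 6 1 0 5 8 2 7 3]

Answer: 4 6 1 0 5 8 2 7 3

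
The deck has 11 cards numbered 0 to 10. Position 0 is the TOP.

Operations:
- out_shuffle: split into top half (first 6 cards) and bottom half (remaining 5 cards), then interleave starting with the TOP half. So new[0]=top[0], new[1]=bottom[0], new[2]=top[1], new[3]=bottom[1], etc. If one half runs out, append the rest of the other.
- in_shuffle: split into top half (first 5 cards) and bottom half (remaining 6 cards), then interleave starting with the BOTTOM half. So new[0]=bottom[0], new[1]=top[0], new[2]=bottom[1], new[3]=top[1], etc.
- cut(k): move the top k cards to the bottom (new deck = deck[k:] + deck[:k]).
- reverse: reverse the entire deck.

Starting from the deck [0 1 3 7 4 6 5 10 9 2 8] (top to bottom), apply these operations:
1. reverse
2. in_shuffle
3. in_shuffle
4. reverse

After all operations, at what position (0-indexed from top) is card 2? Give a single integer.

After op 1 (reverse): [8 2 9 10 5 6 4 7 3 1 0]
After op 2 (in_shuffle): [6 8 4 2 7 9 3 10 1 5 0]
After op 3 (in_shuffle): [9 6 3 8 10 4 1 2 5 7 0]
After op 4 (reverse): [0 7 5 2 1 4 10 8 3 6 9]
Card 2 is at position 3.

Answer: 3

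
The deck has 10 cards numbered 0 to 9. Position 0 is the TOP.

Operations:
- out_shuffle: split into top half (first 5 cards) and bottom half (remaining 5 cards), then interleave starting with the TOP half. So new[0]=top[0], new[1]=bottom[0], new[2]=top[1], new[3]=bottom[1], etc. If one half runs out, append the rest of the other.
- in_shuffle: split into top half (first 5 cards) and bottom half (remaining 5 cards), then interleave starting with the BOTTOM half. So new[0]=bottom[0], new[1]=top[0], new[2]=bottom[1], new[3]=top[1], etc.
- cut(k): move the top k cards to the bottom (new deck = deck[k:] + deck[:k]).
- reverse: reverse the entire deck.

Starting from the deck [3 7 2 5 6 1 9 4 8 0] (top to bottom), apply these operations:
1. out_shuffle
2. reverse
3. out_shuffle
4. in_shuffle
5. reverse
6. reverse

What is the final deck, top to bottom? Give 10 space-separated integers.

Answer: 7 0 5 2 1 6 4 9 3 8

Derivation:
After op 1 (out_shuffle): [3 1 7 9 2 4 5 8 6 0]
After op 2 (reverse): [0 6 8 5 4 2 9 7 1 3]
After op 3 (out_shuffle): [0 2 6 9 8 7 5 1 4 3]
After op 4 (in_shuffle): [7 0 5 2 1 6 4 9 3 8]
After op 5 (reverse): [8 3 9 4 6 1 2 5 0 7]
After op 6 (reverse): [7 0 5 2 1 6 4 9 3 8]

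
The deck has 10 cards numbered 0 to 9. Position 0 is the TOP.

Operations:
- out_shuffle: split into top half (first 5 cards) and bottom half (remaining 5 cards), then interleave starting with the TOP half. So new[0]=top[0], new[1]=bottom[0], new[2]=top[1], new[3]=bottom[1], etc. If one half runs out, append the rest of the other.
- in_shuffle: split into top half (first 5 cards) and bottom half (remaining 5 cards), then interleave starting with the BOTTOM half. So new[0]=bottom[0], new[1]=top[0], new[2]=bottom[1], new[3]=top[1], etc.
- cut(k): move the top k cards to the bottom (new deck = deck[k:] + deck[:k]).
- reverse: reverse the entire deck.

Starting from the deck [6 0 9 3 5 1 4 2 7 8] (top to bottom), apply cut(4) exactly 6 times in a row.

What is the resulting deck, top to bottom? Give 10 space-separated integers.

Answer: 5 1 4 2 7 8 6 0 9 3

Derivation:
After op 1 (cut(4)): [5 1 4 2 7 8 6 0 9 3]
After op 2 (cut(4)): [7 8 6 0 9 3 5 1 4 2]
After op 3 (cut(4)): [9 3 5 1 4 2 7 8 6 0]
After op 4 (cut(4)): [4 2 7 8 6 0 9 3 5 1]
After op 5 (cut(4)): [6 0 9 3 5 1 4 2 7 8]
After op 6 (cut(4)): [5 1 4 2 7 8 6 0 9 3]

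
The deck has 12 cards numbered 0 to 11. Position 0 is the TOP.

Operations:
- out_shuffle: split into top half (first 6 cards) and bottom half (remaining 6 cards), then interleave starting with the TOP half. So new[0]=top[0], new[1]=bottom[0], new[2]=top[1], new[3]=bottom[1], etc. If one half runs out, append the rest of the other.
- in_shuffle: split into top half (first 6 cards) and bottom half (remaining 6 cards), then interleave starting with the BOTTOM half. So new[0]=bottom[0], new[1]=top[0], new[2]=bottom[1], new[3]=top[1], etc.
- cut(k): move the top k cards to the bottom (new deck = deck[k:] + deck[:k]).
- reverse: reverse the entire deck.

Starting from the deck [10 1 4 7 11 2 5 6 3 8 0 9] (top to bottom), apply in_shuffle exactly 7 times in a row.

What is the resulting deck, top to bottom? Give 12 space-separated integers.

Answer: 2 9 11 0 7 8 4 3 1 6 10 5

Derivation:
After op 1 (in_shuffle): [5 10 6 1 3 4 8 7 0 11 9 2]
After op 2 (in_shuffle): [8 5 7 10 0 6 11 1 9 3 2 4]
After op 3 (in_shuffle): [11 8 1 5 9 7 3 10 2 0 4 6]
After op 4 (in_shuffle): [3 11 10 8 2 1 0 5 4 9 6 7]
After op 5 (in_shuffle): [0 3 5 11 4 10 9 8 6 2 7 1]
After op 6 (in_shuffle): [9 0 8 3 6 5 2 11 7 4 1 10]
After op 7 (in_shuffle): [2 9 11 0 7 8 4 3 1 6 10 5]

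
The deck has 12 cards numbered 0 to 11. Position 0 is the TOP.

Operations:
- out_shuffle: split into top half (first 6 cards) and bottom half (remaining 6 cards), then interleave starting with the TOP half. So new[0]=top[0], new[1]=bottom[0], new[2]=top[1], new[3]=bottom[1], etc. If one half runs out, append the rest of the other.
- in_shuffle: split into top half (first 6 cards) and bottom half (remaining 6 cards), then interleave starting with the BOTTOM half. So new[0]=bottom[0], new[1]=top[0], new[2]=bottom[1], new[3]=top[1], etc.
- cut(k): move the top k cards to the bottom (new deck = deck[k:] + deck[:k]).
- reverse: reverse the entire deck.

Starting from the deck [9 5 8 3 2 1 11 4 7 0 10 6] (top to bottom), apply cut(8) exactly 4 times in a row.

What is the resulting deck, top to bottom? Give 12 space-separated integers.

After op 1 (cut(8)): [7 0 10 6 9 5 8 3 2 1 11 4]
After op 2 (cut(8)): [2 1 11 4 7 0 10 6 9 5 8 3]
After op 3 (cut(8)): [9 5 8 3 2 1 11 4 7 0 10 6]
After op 4 (cut(8)): [7 0 10 6 9 5 8 3 2 1 11 4]

Answer: 7 0 10 6 9 5 8 3 2 1 11 4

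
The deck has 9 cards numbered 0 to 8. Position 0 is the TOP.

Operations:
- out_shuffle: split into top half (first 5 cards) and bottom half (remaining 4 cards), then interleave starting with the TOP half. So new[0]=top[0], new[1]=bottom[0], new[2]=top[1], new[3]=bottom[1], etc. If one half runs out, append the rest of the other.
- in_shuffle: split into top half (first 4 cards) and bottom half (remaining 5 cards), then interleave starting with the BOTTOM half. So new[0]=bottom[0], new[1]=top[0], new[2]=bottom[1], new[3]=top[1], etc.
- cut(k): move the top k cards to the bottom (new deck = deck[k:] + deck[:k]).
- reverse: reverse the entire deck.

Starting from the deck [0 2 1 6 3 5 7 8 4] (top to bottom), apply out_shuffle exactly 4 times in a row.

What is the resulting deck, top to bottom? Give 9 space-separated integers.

Answer: 0 3 4 6 8 1 7 2 5

Derivation:
After op 1 (out_shuffle): [0 5 2 7 1 8 6 4 3]
After op 2 (out_shuffle): [0 8 5 6 2 4 7 3 1]
After op 3 (out_shuffle): [0 4 8 7 5 3 6 1 2]
After op 4 (out_shuffle): [0 3 4 6 8 1 7 2 5]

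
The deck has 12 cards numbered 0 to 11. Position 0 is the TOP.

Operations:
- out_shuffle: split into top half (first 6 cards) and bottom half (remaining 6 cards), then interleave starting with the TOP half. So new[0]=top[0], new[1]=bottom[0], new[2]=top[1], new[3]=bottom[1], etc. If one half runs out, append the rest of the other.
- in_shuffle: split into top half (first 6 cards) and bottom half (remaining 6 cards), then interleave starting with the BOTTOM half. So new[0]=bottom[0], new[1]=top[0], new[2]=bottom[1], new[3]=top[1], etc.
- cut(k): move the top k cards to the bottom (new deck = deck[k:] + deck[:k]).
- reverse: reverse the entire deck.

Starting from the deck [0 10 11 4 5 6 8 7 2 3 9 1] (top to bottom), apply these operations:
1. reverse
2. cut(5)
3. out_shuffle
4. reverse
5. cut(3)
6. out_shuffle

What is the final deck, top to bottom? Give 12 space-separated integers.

Answer: 11 6 3 0 4 8 9 7 5 10 1 2

Derivation:
After op 1 (reverse): [1 9 3 2 7 8 6 5 4 11 10 0]
After op 2 (cut(5)): [8 6 5 4 11 10 0 1 9 3 2 7]
After op 3 (out_shuffle): [8 0 6 1 5 9 4 3 11 2 10 7]
After op 4 (reverse): [7 10 2 11 3 4 9 5 1 6 0 8]
After op 5 (cut(3)): [11 3 4 9 5 1 6 0 8 7 10 2]
After op 6 (out_shuffle): [11 6 3 0 4 8 9 7 5 10 1 2]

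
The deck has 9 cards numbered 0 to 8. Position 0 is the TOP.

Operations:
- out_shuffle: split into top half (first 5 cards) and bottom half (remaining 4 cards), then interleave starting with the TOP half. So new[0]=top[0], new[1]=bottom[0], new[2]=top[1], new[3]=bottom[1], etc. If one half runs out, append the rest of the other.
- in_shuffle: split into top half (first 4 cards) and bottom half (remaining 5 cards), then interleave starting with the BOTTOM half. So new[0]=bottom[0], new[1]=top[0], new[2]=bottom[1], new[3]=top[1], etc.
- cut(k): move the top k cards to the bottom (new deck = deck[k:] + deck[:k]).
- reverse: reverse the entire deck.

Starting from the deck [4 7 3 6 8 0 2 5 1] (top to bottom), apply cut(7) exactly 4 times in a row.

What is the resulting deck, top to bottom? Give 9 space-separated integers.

After op 1 (cut(7)): [5 1 4 7 3 6 8 0 2]
After op 2 (cut(7)): [0 2 5 1 4 7 3 6 8]
After op 3 (cut(7)): [6 8 0 2 5 1 4 7 3]
After op 4 (cut(7)): [7 3 6 8 0 2 5 1 4]

Answer: 7 3 6 8 0 2 5 1 4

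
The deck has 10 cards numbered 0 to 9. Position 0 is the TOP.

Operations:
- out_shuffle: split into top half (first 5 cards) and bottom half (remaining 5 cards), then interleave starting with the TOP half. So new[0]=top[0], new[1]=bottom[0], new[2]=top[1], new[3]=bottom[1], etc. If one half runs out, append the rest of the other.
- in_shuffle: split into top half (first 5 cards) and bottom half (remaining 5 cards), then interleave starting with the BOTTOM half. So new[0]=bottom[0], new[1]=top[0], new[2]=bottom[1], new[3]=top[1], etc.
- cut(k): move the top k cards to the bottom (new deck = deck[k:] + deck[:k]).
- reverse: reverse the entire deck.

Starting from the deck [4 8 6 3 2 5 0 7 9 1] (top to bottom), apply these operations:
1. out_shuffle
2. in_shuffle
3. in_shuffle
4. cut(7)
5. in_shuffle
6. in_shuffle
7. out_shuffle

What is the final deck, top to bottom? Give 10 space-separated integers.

Answer: 9 4 2 1 3 6 5 7 8 0

Derivation:
After op 1 (out_shuffle): [4 5 8 0 6 7 3 9 2 1]
After op 2 (in_shuffle): [7 4 3 5 9 8 2 0 1 6]
After op 3 (in_shuffle): [8 7 2 4 0 3 1 5 6 9]
After op 4 (cut(7)): [5 6 9 8 7 2 4 0 3 1]
After op 5 (in_shuffle): [2 5 4 6 0 9 3 8 1 7]
After op 6 (in_shuffle): [9 2 3 5 8 4 1 6 7 0]
After op 7 (out_shuffle): [9 4 2 1 3 6 5 7 8 0]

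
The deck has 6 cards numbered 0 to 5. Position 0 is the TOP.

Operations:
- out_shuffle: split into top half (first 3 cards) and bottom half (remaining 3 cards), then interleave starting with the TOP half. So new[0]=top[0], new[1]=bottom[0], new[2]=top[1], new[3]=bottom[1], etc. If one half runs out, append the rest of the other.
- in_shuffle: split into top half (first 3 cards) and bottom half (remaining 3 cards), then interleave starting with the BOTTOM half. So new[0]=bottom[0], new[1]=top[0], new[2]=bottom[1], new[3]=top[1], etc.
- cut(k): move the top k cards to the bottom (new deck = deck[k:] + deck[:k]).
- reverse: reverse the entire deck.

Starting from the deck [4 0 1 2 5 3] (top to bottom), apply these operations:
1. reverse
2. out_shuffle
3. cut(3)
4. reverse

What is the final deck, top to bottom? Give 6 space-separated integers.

Answer: 5 1 3 4 2 0

Derivation:
After op 1 (reverse): [3 5 2 1 0 4]
After op 2 (out_shuffle): [3 1 5 0 2 4]
After op 3 (cut(3)): [0 2 4 3 1 5]
After op 4 (reverse): [5 1 3 4 2 0]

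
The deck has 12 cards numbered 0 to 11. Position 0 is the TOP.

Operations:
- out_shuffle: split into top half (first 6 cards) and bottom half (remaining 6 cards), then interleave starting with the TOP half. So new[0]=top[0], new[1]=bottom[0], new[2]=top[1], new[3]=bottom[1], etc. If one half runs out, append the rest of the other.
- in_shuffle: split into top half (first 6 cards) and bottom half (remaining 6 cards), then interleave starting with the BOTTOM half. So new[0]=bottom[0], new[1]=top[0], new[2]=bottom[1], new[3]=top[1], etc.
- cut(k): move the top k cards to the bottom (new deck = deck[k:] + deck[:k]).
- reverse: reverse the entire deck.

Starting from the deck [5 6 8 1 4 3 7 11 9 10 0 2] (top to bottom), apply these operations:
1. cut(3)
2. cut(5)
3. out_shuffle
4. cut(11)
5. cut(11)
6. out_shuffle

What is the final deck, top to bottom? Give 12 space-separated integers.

After op 1 (cut(3)): [1 4 3 7 11 9 10 0 2 5 6 8]
After op 2 (cut(5)): [9 10 0 2 5 6 8 1 4 3 7 11]
After op 3 (out_shuffle): [9 8 10 1 0 4 2 3 5 7 6 11]
After op 4 (cut(11)): [11 9 8 10 1 0 4 2 3 5 7 6]
After op 5 (cut(11)): [6 11 9 8 10 1 0 4 2 3 5 7]
After op 6 (out_shuffle): [6 0 11 4 9 2 8 3 10 5 1 7]

Answer: 6 0 11 4 9 2 8 3 10 5 1 7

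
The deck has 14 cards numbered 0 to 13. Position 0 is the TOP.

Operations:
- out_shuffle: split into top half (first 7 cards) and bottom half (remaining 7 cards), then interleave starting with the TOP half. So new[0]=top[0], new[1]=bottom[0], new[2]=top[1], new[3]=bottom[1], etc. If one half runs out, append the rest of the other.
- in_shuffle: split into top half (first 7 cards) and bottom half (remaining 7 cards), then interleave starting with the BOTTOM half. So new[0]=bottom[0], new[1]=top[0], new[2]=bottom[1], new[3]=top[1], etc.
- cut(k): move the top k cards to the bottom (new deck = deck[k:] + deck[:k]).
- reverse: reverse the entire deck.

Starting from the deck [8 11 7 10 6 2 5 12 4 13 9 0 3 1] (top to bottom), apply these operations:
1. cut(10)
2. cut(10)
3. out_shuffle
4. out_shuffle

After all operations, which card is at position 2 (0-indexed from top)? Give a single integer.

Answer: 1

Derivation:
After op 1 (cut(10)): [9 0 3 1 8 11 7 10 6 2 5 12 4 13]
After op 2 (cut(10)): [5 12 4 13 9 0 3 1 8 11 7 10 6 2]
After op 3 (out_shuffle): [5 1 12 8 4 11 13 7 9 10 0 6 3 2]
After op 4 (out_shuffle): [5 7 1 9 12 10 8 0 4 6 11 3 13 2]
Position 2: card 1.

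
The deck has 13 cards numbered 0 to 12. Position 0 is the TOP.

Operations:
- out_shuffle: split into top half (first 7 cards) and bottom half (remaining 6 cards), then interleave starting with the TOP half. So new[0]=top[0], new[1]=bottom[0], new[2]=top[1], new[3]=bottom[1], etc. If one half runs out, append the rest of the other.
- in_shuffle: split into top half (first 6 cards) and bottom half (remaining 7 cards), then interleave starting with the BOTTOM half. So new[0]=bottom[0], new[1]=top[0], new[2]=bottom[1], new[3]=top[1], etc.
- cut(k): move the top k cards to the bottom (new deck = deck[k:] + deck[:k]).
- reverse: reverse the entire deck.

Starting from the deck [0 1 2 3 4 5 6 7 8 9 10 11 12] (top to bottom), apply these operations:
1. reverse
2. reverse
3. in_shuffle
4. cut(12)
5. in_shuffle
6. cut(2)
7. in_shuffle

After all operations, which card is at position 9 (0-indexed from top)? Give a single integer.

After op 1 (reverse): [12 11 10 9 8 7 6 5 4 3 2 1 0]
After op 2 (reverse): [0 1 2 3 4 5 6 7 8 9 10 11 12]
After op 3 (in_shuffle): [6 0 7 1 8 2 9 3 10 4 11 5 12]
After op 4 (cut(12)): [12 6 0 7 1 8 2 9 3 10 4 11 5]
After op 5 (in_shuffle): [2 12 9 6 3 0 10 7 4 1 11 8 5]
After op 6 (cut(2)): [9 6 3 0 10 7 4 1 11 8 5 2 12]
After op 7 (in_shuffle): [4 9 1 6 11 3 8 0 5 10 2 7 12]
Position 9: card 10.

Answer: 10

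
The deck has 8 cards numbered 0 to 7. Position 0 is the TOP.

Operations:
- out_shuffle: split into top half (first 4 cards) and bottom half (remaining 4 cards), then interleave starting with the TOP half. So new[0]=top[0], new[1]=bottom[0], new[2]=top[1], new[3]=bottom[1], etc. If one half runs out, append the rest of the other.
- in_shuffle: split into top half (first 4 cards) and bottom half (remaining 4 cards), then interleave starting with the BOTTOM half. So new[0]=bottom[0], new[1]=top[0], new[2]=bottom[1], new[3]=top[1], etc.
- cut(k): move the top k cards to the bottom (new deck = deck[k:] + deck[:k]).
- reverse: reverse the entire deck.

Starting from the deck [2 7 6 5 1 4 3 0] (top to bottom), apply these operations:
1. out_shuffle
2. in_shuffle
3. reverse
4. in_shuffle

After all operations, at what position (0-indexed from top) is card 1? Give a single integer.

After op 1 (out_shuffle): [2 1 7 4 6 3 5 0]
After op 2 (in_shuffle): [6 2 3 1 5 7 0 4]
After op 3 (reverse): [4 0 7 5 1 3 2 6]
After op 4 (in_shuffle): [1 4 3 0 2 7 6 5]
Card 1 is at position 0.

Answer: 0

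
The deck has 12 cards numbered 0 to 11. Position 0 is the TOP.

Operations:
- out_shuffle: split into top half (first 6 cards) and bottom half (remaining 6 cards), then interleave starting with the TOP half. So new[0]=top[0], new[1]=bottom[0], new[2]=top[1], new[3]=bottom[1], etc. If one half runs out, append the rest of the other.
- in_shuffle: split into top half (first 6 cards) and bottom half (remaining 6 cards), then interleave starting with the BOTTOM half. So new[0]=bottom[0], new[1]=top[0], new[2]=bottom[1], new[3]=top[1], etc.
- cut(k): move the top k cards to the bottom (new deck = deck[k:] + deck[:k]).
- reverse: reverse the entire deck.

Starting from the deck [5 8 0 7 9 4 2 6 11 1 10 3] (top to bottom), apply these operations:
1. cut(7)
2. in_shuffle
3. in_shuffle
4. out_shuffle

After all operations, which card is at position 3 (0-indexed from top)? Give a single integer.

After op 1 (cut(7)): [6 11 1 10 3 5 8 0 7 9 4 2]
After op 2 (in_shuffle): [8 6 0 11 7 1 9 10 4 3 2 5]
After op 3 (in_shuffle): [9 8 10 6 4 0 3 11 2 7 5 1]
After op 4 (out_shuffle): [9 3 8 11 10 2 6 7 4 5 0 1]
Position 3: card 11.

Answer: 11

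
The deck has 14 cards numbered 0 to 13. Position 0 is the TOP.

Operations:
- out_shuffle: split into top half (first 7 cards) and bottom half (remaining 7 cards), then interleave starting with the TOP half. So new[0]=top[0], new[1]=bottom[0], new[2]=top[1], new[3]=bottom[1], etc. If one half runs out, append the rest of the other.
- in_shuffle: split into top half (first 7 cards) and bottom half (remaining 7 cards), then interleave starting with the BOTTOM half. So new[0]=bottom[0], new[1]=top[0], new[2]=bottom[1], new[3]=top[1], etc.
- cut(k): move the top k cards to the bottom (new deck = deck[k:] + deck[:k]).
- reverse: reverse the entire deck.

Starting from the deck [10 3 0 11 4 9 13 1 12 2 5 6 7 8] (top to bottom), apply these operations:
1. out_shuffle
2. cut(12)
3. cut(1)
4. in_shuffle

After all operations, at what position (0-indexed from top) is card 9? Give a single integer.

Answer: 8

Derivation:
After op 1 (out_shuffle): [10 1 3 12 0 2 11 5 4 6 9 7 13 8]
After op 2 (cut(12)): [13 8 10 1 3 12 0 2 11 5 4 6 9 7]
After op 3 (cut(1)): [8 10 1 3 12 0 2 11 5 4 6 9 7 13]
After op 4 (in_shuffle): [11 8 5 10 4 1 6 3 9 12 7 0 13 2]
Card 9 is at position 8.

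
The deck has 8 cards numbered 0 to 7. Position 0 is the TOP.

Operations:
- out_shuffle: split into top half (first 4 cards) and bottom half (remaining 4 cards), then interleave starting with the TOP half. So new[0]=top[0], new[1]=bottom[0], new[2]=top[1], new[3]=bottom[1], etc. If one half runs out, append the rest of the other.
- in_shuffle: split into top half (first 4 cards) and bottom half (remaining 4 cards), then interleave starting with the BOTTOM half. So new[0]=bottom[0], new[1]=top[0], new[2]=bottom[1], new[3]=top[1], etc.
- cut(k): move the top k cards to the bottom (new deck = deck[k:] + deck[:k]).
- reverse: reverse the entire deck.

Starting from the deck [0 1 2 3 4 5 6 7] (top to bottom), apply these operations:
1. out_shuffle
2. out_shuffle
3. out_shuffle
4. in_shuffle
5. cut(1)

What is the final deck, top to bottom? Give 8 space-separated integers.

After op 1 (out_shuffle): [0 4 1 5 2 6 3 7]
After op 2 (out_shuffle): [0 2 4 6 1 3 5 7]
After op 3 (out_shuffle): [0 1 2 3 4 5 6 7]
After op 4 (in_shuffle): [4 0 5 1 6 2 7 3]
After op 5 (cut(1)): [0 5 1 6 2 7 3 4]

Answer: 0 5 1 6 2 7 3 4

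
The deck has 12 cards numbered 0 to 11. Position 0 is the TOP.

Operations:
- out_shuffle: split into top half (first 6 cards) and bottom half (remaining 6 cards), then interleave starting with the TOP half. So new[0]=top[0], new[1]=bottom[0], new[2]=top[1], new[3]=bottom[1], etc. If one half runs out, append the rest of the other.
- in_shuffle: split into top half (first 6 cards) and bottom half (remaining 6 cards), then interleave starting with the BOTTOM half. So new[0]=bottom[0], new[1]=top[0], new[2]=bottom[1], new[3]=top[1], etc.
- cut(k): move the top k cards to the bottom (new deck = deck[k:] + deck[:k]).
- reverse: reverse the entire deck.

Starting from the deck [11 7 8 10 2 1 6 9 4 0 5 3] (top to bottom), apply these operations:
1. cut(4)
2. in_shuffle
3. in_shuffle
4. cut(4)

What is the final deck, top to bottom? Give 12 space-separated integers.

Answer: 8 3 4 1 10 11 0 6 7 5 9 2

Derivation:
After op 1 (cut(4)): [2 1 6 9 4 0 5 3 11 7 8 10]
After op 2 (in_shuffle): [5 2 3 1 11 6 7 9 8 4 10 0]
After op 3 (in_shuffle): [7 5 9 2 8 3 4 1 10 11 0 6]
After op 4 (cut(4)): [8 3 4 1 10 11 0 6 7 5 9 2]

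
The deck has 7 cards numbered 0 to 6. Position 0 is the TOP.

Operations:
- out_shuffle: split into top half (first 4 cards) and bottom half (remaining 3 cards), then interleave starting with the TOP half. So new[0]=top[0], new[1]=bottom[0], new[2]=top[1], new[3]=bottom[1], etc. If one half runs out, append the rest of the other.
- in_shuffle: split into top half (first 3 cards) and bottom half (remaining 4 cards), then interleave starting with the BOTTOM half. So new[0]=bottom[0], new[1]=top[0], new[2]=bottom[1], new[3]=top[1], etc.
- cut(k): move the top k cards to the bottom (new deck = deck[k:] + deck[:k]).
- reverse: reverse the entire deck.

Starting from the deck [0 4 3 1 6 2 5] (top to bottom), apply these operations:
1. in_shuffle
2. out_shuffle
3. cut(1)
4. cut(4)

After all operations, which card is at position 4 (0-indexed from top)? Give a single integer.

Answer: 0

Derivation:
After op 1 (in_shuffle): [1 0 6 4 2 3 5]
After op 2 (out_shuffle): [1 2 0 3 6 5 4]
After op 3 (cut(1)): [2 0 3 6 5 4 1]
After op 4 (cut(4)): [5 4 1 2 0 3 6]
Position 4: card 0.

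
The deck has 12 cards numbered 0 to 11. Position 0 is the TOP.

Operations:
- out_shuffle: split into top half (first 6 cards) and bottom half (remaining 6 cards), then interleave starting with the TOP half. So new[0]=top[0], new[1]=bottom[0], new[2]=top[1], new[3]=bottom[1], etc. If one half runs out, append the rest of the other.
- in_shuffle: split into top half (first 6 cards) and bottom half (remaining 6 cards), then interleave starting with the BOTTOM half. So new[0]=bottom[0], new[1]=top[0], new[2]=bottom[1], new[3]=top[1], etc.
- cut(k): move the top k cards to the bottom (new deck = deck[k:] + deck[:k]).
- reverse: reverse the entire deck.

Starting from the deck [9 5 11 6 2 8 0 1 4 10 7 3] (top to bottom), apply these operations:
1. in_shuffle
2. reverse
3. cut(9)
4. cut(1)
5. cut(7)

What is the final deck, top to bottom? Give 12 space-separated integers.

Answer: 10 11 4 5 1 9 0 8 3 2 7 6

Derivation:
After op 1 (in_shuffle): [0 9 1 5 4 11 10 6 7 2 3 8]
After op 2 (reverse): [8 3 2 7 6 10 11 4 5 1 9 0]
After op 3 (cut(9)): [1 9 0 8 3 2 7 6 10 11 4 5]
After op 4 (cut(1)): [9 0 8 3 2 7 6 10 11 4 5 1]
After op 5 (cut(7)): [10 11 4 5 1 9 0 8 3 2 7 6]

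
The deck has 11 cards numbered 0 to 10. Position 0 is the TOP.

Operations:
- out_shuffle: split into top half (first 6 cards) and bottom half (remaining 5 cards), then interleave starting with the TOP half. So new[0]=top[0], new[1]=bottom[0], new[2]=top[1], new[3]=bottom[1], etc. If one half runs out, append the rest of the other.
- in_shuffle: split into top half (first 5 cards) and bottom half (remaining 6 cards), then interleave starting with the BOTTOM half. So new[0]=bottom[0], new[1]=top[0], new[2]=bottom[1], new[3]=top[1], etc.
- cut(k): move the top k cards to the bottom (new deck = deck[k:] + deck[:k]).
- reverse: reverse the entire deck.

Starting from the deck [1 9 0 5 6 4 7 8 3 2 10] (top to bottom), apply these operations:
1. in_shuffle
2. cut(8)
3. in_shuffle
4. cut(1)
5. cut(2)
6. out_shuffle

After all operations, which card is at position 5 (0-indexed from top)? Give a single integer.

After op 1 (in_shuffle): [4 1 7 9 8 0 3 5 2 6 10]
After op 2 (cut(8)): [2 6 10 4 1 7 9 8 0 3 5]
After op 3 (in_shuffle): [7 2 9 6 8 10 0 4 3 1 5]
After op 4 (cut(1)): [2 9 6 8 10 0 4 3 1 5 7]
After op 5 (cut(2)): [6 8 10 0 4 3 1 5 7 2 9]
After op 6 (out_shuffle): [6 1 8 5 10 7 0 2 4 9 3]
Position 5: card 7.

Answer: 7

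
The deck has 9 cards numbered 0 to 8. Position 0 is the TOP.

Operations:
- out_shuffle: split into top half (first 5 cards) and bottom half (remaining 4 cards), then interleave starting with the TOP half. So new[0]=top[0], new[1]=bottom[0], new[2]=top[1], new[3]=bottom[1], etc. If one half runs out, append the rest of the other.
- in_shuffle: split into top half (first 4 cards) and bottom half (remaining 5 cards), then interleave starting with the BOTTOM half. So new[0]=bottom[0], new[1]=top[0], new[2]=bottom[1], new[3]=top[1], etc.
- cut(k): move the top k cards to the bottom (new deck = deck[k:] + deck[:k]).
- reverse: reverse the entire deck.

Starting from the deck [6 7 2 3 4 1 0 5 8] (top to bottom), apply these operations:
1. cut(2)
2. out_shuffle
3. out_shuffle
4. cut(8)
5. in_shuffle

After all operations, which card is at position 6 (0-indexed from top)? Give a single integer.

After op 1 (cut(2)): [2 3 4 1 0 5 8 6 7]
After op 2 (out_shuffle): [2 5 3 8 4 6 1 7 0]
After op 3 (out_shuffle): [2 6 5 1 3 7 8 0 4]
After op 4 (cut(8)): [4 2 6 5 1 3 7 8 0]
After op 5 (in_shuffle): [1 4 3 2 7 6 8 5 0]
Position 6: card 8.

Answer: 8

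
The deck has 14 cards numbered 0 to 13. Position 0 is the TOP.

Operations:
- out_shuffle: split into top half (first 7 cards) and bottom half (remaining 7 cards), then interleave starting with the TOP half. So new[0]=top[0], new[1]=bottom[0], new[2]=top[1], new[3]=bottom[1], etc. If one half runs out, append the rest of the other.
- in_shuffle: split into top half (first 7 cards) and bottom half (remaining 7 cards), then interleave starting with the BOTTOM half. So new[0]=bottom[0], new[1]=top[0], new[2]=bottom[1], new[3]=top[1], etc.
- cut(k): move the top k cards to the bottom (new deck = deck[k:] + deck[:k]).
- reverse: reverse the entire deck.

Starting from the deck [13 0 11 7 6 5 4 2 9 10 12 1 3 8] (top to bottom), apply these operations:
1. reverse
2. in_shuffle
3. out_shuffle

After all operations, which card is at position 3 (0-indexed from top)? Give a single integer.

After op 1 (reverse): [8 3 1 12 10 9 2 4 5 6 7 11 0 13]
After op 2 (in_shuffle): [4 8 5 3 6 1 7 12 11 10 0 9 13 2]
After op 3 (out_shuffle): [4 12 8 11 5 10 3 0 6 9 1 13 7 2]
Position 3: card 11.

Answer: 11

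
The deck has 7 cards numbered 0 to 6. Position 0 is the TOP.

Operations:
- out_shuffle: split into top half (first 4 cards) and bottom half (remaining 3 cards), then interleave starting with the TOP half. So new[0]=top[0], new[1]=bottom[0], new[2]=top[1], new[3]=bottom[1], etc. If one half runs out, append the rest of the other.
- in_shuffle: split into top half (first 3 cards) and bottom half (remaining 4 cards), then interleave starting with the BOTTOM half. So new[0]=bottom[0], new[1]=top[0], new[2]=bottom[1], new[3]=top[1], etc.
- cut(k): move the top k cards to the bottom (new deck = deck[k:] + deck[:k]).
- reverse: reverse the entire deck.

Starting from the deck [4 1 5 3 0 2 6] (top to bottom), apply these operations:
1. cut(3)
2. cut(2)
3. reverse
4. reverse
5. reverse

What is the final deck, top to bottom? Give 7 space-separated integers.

Answer: 0 3 5 1 4 6 2

Derivation:
After op 1 (cut(3)): [3 0 2 6 4 1 5]
After op 2 (cut(2)): [2 6 4 1 5 3 0]
After op 3 (reverse): [0 3 5 1 4 6 2]
After op 4 (reverse): [2 6 4 1 5 3 0]
After op 5 (reverse): [0 3 5 1 4 6 2]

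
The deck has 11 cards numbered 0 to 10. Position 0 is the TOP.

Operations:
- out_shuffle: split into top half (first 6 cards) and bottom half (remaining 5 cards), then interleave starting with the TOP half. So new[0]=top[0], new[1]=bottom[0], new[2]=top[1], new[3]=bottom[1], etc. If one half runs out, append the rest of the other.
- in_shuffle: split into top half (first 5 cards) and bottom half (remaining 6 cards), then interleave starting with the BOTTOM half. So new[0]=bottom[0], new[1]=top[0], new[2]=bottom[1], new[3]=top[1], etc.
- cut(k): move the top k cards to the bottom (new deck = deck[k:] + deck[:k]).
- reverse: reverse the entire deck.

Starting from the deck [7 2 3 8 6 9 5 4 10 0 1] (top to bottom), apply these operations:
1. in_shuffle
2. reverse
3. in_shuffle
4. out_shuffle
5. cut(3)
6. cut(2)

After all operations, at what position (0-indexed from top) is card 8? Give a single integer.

After op 1 (in_shuffle): [9 7 5 2 4 3 10 8 0 6 1]
After op 2 (reverse): [1 6 0 8 10 3 4 2 5 7 9]
After op 3 (in_shuffle): [3 1 4 6 2 0 5 8 7 10 9]
After op 4 (out_shuffle): [3 5 1 8 4 7 6 10 2 9 0]
After op 5 (cut(3)): [8 4 7 6 10 2 9 0 3 5 1]
After op 6 (cut(2)): [7 6 10 2 9 0 3 5 1 8 4]
Card 8 is at position 9.

Answer: 9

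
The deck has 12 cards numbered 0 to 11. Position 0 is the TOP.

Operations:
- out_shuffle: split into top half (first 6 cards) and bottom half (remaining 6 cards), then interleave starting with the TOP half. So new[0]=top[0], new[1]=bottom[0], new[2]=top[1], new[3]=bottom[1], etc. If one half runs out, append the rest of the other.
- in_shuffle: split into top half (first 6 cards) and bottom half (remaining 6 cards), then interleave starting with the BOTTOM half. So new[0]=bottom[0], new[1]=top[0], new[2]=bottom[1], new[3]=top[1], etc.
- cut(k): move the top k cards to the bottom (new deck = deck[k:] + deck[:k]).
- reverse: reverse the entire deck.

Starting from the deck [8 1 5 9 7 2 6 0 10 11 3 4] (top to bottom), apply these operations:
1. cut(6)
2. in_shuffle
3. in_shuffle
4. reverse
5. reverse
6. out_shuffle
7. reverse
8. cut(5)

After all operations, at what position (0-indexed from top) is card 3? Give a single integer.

After op 1 (cut(6)): [6 0 10 11 3 4 8 1 5 9 7 2]
After op 2 (in_shuffle): [8 6 1 0 5 10 9 11 7 3 2 4]
After op 3 (in_shuffle): [9 8 11 6 7 1 3 0 2 5 4 10]
After op 4 (reverse): [10 4 5 2 0 3 1 7 6 11 8 9]
After op 5 (reverse): [9 8 11 6 7 1 3 0 2 5 4 10]
After op 6 (out_shuffle): [9 3 8 0 11 2 6 5 7 4 1 10]
After op 7 (reverse): [10 1 4 7 5 6 2 11 0 8 3 9]
After op 8 (cut(5)): [6 2 11 0 8 3 9 10 1 4 7 5]
Card 3 is at position 5.

Answer: 5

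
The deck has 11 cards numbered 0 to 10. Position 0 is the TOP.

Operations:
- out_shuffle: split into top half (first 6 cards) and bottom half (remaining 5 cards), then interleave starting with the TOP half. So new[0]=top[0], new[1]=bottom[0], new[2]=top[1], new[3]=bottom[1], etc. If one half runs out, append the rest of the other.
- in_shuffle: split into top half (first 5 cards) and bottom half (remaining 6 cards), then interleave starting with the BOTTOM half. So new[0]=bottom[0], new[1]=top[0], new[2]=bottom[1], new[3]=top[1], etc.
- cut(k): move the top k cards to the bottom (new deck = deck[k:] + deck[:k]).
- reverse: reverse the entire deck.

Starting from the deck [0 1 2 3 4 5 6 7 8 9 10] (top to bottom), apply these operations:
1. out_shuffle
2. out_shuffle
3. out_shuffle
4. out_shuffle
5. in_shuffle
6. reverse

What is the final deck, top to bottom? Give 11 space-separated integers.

Answer: 2 3 4 5 6 7 8 9 10 0 1

Derivation:
After op 1 (out_shuffle): [0 6 1 7 2 8 3 9 4 10 5]
After op 2 (out_shuffle): [0 3 6 9 1 4 7 10 2 5 8]
After op 3 (out_shuffle): [0 7 3 10 6 2 9 5 1 8 4]
After op 4 (out_shuffle): [0 9 7 5 3 1 10 8 6 4 2]
After op 5 (in_shuffle): [1 0 10 9 8 7 6 5 4 3 2]
After op 6 (reverse): [2 3 4 5 6 7 8 9 10 0 1]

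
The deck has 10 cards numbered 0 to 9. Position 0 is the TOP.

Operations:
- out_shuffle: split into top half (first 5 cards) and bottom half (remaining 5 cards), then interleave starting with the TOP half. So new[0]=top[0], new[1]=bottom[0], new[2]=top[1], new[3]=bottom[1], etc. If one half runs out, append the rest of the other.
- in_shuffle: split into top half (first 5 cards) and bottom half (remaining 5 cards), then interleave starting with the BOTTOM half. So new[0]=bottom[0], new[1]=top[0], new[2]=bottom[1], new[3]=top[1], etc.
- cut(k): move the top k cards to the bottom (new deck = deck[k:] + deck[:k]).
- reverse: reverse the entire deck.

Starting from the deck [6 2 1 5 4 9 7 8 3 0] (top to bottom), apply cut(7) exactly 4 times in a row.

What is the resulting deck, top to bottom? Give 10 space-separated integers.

Answer: 3 0 6 2 1 5 4 9 7 8

Derivation:
After op 1 (cut(7)): [8 3 0 6 2 1 5 4 9 7]
After op 2 (cut(7)): [4 9 7 8 3 0 6 2 1 5]
After op 3 (cut(7)): [2 1 5 4 9 7 8 3 0 6]
After op 4 (cut(7)): [3 0 6 2 1 5 4 9 7 8]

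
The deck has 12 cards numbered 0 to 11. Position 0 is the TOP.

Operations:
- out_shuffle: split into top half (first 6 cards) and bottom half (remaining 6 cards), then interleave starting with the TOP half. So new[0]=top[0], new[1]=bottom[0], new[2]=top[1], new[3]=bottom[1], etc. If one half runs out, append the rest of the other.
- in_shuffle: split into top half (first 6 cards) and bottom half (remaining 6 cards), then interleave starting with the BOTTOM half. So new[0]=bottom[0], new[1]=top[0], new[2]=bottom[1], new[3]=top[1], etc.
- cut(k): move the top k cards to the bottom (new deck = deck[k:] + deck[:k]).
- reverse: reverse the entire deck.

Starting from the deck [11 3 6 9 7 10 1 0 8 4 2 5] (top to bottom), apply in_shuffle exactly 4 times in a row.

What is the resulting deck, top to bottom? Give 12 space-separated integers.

After op 1 (in_shuffle): [1 11 0 3 8 6 4 9 2 7 5 10]
After op 2 (in_shuffle): [4 1 9 11 2 0 7 3 5 8 10 6]
After op 3 (in_shuffle): [7 4 3 1 5 9 8 11 10 2 6 0]
After op 4 (in_shuffle): [8 7 11 4 10 3 2 1 6 5 0 9]

Answer: 8 7 11 4 10 3 2 1 6 5 0 9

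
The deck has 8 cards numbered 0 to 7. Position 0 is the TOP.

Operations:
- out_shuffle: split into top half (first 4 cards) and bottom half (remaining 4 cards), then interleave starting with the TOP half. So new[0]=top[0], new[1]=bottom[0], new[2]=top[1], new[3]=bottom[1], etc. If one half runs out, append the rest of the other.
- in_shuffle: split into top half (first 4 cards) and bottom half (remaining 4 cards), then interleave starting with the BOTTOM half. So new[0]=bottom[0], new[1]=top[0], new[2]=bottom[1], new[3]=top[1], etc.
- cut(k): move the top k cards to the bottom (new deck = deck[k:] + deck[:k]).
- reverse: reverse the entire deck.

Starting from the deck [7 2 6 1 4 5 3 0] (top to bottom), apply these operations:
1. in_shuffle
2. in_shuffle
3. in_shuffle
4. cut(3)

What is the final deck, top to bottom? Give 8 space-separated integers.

Answer: 4 1 6 2 7 0 3 5

Derivation:
After op 1 (in_shuffle): [4 7 5 2 3 6 0 1]
After op 2 (in_shuffle): [3 4 6 7 0 5 1 2]
After op 3 (in_shuffle): [0 3 5 4 1 6 2 7]
After op 4 (cut(3)): [4 1 6 2 7 0 3 5]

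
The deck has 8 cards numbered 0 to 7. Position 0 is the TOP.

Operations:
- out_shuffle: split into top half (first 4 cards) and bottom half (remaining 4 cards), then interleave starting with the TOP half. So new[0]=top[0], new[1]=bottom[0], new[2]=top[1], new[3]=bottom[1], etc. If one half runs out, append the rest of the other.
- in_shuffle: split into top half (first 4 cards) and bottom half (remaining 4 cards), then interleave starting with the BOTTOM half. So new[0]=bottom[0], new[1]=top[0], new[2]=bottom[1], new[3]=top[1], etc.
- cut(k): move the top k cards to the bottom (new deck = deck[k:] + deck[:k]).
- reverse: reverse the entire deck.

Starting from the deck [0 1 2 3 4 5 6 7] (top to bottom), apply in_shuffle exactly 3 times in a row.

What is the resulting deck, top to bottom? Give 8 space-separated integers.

Answer: 7 6 5 4 3 2 1 0

Derivation:
After op 1 (in_shuffle): [4 0 5 1 6 2 7 3]
After op 2 (in_shuffle): [6 4 2 0 7 5 3 1]
After op 3 (in_shuffle): [7 6 5 4 3 2 1 0]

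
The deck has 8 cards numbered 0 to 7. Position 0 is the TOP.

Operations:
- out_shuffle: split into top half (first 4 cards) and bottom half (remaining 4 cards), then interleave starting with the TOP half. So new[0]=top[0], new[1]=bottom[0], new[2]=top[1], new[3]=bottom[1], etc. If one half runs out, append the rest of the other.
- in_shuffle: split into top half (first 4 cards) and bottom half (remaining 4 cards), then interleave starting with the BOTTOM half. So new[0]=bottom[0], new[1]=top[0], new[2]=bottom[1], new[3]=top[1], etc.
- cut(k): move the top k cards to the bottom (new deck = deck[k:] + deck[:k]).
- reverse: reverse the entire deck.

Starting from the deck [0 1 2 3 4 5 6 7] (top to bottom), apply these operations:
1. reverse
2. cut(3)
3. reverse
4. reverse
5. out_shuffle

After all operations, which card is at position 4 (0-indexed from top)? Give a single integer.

After op 1 (reverse): [7 6 5 4 3 2 1 0]
After op 2 (cut(3)): [4 3 2 1 0 7 6 5]
After op 3 (reverse): [5 6 7 0 1 2 3 4]
After op 4 (reverse): [4 3 2 1 0 7 6 5]
After op 5 (out_shuffle): [4 0 3 7 2 6 1 5]
Position 4: card 2.

Answer: 2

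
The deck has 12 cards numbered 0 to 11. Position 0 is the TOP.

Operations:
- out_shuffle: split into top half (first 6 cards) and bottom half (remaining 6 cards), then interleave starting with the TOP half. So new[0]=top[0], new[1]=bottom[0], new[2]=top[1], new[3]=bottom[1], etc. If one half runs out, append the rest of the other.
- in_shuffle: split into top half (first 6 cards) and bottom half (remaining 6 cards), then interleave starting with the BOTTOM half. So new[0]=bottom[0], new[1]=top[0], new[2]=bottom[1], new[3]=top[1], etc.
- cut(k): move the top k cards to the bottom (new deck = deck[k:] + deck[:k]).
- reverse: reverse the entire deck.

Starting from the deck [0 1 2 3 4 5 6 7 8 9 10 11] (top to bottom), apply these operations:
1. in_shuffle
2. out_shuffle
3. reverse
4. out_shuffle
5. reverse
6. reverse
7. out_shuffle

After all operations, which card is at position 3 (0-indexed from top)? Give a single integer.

Answer: 0

Derivation:
After op 1 (in_shuffle): [6 0 7 1 8 2 9 3 10 4 11 5]
After op 2 (out_shuffle): [6 9 0 3 7 10 1 4 8 11 2 5]
After op 3 (reverse): [5 2 11 8 4 1 10 7 3 0 9 6]
After op 4 (out_shuffle): [5 10 2 7 11 3 8 0 4 9 1 6]
After op 5 (reverse): [6 1 9 4 0 8 3 11 7 2 10 5]
After op 6 (reverse): [5 10 2 7 11 3 8 0 4 9 1 6]
After op 7 (out_shuffle): [5 8 10 0 2 4 7 9 11 1 3 6]
Position 3: card 0.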